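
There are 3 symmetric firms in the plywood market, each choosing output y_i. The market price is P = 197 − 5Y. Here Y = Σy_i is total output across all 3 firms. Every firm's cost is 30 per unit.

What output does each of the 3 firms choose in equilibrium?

8.35

A representative firm's profit is π_i = y_i(197 − 5Y) − 30y_i, with Y = y_i + Σ_{j≠i} y_j.
First-order condition: 167 − 10y_i − 5Σ_{j≠i} y_j = 0.
Imposing symmetry (y_j = y for all j) turns Σ_{j≠i} y_j into 2y, so 167 = 20y and y = 8.35.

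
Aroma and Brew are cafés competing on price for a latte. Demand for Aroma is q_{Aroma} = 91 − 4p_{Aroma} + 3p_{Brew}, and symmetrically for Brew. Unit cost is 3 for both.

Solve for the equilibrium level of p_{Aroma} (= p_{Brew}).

Aroma's profit: π = (p_{Aroma} − 3)(91 − 4p_{Aroma} + 3p_{Brew}).
∂π/∂p_{Aroma} = 103 − 8p_{Aroma} + 3p_{Brew} = 0 ⇒ p_{Aroma} = 12.875 + 0.375p_{Brew}.
By symmetry p_{Brew} = p_{Aroma}; substituting into the reaction function, 0.625p_{Aroma} = 12.875 and p_{Aroma} = 20.6.

20.6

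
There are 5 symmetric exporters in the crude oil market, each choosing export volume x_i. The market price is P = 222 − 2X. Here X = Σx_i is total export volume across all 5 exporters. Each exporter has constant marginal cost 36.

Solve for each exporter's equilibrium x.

A representative exporter's profit is π_i = x_i(222 − 2X) − 36x_i, with X = x_i + Σ_{j≠i} x_j.
First-order condition: 186 − 4x_i − 2Σ_{j≠i} x_j = 0.
In a symmetric equilibrium every exporter chooses the same x, so Σ_{j≠i} x_j = 4x. The condition becomes 186 − 12x = 0, giving x = 186/12 = 15.5.

15.5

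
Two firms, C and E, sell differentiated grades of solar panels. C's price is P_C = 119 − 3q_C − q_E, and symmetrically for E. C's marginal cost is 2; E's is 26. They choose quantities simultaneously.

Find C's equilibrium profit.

908.28

Firm C's profit: π = q_C(119 − 3q_C − q_E) − 2q_C.
∂π/∂q_C = 117 − 6q_C − q_E = 0 ⇒ q_C = 19.5 − (1/6)q_E.
Similarly q_E = 15.5 − (1/6)q_C.
Plugging q_E into C's best response: q_C = 19.5 − (1/6)(15.5 − (1/6)q_C) ⇒ (35/36)q_C = 203/12, so q_C = 17.4.
Then q_E = 15.5 − (1/6)·17.4 = 12.6.
P_C = 119 − 3·17.4 − 12.6 = 54.2.
Profit = (54.2 − 2)·17.4 = 908.28.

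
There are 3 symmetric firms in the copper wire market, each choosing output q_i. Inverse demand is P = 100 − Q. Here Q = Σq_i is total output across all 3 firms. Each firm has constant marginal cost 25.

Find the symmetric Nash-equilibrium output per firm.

A representative firm's profit is π_i = q_i(100 − Q) − 25q_i, with Q = q_i + Σ_{j≠i} q_j.
First-order condition: 75 − 2q_i − Σ_{j≠i} q_j = 0.
Imposing symmetry (q_j = q for all j) turns Σ_{j≠i} q_j into 2q, so 75 = 4q and q = 18.75.

18.75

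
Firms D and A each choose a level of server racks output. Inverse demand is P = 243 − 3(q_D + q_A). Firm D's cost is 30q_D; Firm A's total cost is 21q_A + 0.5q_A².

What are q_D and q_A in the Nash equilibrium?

Firm D's profit: π = q_D(243 − 3(q_D + q_A)) − 30q_D.
∂π/∂q_D = 213 − 6q_D − 3q_A = 0, so q_D = 35.5 − 0.5q_A.
For A: ∂π/∂q_A = 222 − 7q_A − 3q_D = 0 ⇒ q_A = 222/7 − (3/7)q_D.
Plugging q_A into D's best response: q_D = 35.5 − 0.5(222/7 − (3/7)q_D) ⇒ (11/14)q_D = 275/14, so q_D = 25.
Then q_A = 222/7 − (3/7)·25 = 21.

25, 21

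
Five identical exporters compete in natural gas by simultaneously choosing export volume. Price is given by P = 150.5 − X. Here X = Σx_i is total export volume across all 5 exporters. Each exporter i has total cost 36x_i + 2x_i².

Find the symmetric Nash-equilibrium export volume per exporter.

A representative exporter's profit is π_i = x_i(150.5 − X) − 36x_i − 2x_i², with X = x_i + Σ_{j≠i} x_j.
First-order condition: 114.5 − 6x_i − Σ_{j≠i} x_j = 0.
Imposing symmetry (x_j = x for all j) turns Σ_{j≠i} x_j into 4x, so 114.5 = 10x and x = 11.45.

11.45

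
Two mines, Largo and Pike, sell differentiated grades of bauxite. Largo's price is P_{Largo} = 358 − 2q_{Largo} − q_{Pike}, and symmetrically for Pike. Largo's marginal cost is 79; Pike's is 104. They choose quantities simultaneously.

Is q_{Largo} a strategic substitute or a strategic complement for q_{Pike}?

Mine Largo's profit: π = q_{Largo}(358 − 2q_{Largo} − q_{Pike}) − 79q_{Largo}.
∂π/∂q_{Largo} = 279 − 4q_{Largo} − q_{Pike} = 0 ⇒ q_{Largo} = 69.75 − 0.25q_{Pike}.
The best-response slope dq_{Largo}/dq_{Pike} = −0.25 < 0: the reaction function is downward-sloping, so the choices are strategic substitutes.

strategic substitutes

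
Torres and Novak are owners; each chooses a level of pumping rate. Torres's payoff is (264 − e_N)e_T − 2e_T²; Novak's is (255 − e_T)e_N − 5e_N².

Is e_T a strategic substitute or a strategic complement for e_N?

Expanding Torres's payoff: 264e_T − e_Ne_T − 2e_T².
∂π/∂e_T = 264 − e_N − 4e_T = 0, so e_T = 66 − 0.25e_N.
The best-response slope de_T/de_N = −0.25 < 0: the reaction function is downward-sloping, so the choices are strategic substitutes.

strategic substitutes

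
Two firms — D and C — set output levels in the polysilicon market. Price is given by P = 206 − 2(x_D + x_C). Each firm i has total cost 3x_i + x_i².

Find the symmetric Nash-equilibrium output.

25.375

Firm D's profit: π = x_D(206 − 2(x_D + x_C)) − 3x_D − x_D².
∂π/∂x_D = 203 − 6x_D − 2x_C = 0, so x_D = 203/6 − (1/3)x_C.
The game is symmetric, so in equilibrium x_C = x_D: the reaction function gives (4/3)x_D = 203/6, hence x_D = 25.375.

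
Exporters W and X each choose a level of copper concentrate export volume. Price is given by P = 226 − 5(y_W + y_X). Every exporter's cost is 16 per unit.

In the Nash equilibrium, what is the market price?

86

Exporter W's profit: π = y_W(226 − 5(y_W + y_X)) − 16y_W.
∂π/∂y_W = 210 − 10y_W − 5y_X = 0, so y_W = 21 − 0.5y_X.
By symmetry y_X = y_W; substituting into the reaction function, 1.5y_W = 21 and y_W = 14.
Equilibrium price: P = 226 − 5·28 = 86.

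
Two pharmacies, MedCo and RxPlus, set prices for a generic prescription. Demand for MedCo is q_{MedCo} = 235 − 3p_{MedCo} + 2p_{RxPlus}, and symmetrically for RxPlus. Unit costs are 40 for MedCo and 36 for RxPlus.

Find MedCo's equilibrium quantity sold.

MedCo's profit: π = (p_{MedCo} − 40)(235 − 3p_{MedCo} + 2p_{RxPlus}).
∂π/∂p_{MedCo} = 355 − 6p_{MedCo} + 2p_{RxPlus} = 0 ⇒ p_{MedCo} = 355/6 + (1/3)p_{RxPlus}.
Similarly p_{RxPlus} = 343/6 + (1/3)p_{MedCo}.
Solving the two reaction functions simultaneously: (1 − (1/3)(1/3))p_{MedCo} = 355/6 + (1/3)·(343/6), so (8/9)p_{MedCo} = 704/9 and p_{MedCo} = 88.
Then p_{RxPlus} = 343/6 + (1/3)·88 = 86.5.
q_{MedCo} = 235 − 3·88 + 2·86.5 = 144.

144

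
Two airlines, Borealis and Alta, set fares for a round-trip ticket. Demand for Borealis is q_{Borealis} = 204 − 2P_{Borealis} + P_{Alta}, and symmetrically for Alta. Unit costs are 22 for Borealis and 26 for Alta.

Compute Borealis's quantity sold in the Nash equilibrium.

Borealis's profit: π = (P_{Borealis} − 22)(204 − 2P_{Borealis} + P_{Alta}).
∂π/∂P_{Borealis} = 248 − 4P_{Borealis} + P_{Alta} = 0 ⇒ P_{Borealis} = 62 + 0.25P_{Alta}.
Similarly P_{Alta} = 64 + 0.25P_{Borealis}.
Substituting the second reaction function into the first: P_{Borealis} = 62 + 0.25(64 + 0.25P_{Borealis}), which gives 0.9375P_{Borealis} = 78 ⇒ P_{Borealis} = 83.2.
Then P_{Alta} = 64 + 0.25·83.2 = 84.8.
q_{Borealis} = 204 − 2·83.2 + 84.8 = 122.4.

122.4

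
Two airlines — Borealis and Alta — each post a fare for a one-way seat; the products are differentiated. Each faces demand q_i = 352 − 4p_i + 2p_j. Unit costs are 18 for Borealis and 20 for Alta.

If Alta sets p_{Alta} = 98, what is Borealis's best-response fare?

77.5

Borealis's profit: π = (p_{Borealis} − 18)(352 − 4p_{Borealis} + 2p_{Alta}).
∂π/∂p_{Borealis} = 424 − 8p_{Borealis} + 2p_{Alta} = 0 ⇒ p_{Borealis} = 53 + 0.25p_{Alta}.
At p_{Alta} = 98: p_{Borealis} = 53 + 0.25·98 = 77.5.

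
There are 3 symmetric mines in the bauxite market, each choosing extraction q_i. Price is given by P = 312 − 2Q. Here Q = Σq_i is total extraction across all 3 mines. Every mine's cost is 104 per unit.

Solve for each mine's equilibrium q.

A representative mine's profit is π_i = q_i(312 − 2Q) − 104q_i, with Q = q_i + Σ_{j≠i} q_j.
First-order condition: 208 − 4q_i − 2Σ_{j≠i} q_j = 0.
With identical mines, set every q_j = q: then 208 − 4q − 4q = 0, i.e. q = 208/8 = 26.

26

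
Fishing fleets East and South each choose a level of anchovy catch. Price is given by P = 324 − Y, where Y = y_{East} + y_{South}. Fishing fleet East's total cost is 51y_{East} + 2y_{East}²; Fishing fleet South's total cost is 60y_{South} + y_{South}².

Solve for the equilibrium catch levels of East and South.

36, 57

Fishing fleet East's profit: π = y_{East}(324 − (y_{East} + y_{South})) − 51y_{East} − 2y_{East}².
∂π/∂y_{East} = 273 − 6y_{East} − y_{South} = 0, so y_{East} = 45.5 − (1/6)y_{South}.
For South: ∂π/∂y_{South} = 264 − 4y_{South} − y_{East} = 0 ⇒ y_{South} = 66 − 0.25y_{East}.
Plugging y_{South} into East's best response: y_{East} = 45.5 − (1/6)(66 − 0.25y_{East}) ⇒ (23/24)y_{East} = 34.5, so y_{East} = 36.
Then y_{South} = 66 − 0.25·36 = 57.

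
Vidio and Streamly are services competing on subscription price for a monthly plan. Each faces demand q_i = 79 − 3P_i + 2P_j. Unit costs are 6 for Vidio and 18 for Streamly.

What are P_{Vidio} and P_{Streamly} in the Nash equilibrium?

Vidio's profit: π = (P_{Vidio} − 6)(79 − 3P_{Vidio} + 2P_{Streamly}).
∂π/∂P_{Vidio} = 97 − 6P_{Vidio} + 2P_{Streamly} = 0 ⇒ P_{Vidio} = 97/6 + (1/3)P_{Streamly}.
Similarly P_{Streamly} = 133/6 + (1/3)P_{Vidio}.
Solving the two reaction functions simultaneously: (1 − (1/3)(1/3))P_{Vidio} = 97/6 + (1/3)·(133/6), so (8/9)P_{Vidio} = 212/9 and P_{Vidio} = 26.5.
Then P_{Streamly} = 133/6 + (1/3)·26.5 = 31.

26.5, 31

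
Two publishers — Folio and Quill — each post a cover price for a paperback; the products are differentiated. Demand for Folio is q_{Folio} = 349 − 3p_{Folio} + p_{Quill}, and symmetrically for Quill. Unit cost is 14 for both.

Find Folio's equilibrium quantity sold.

192.6

Folio's profit: π = (p_{Folio} − 14)(349 − 3p_{Folio} + p_{Quill}).
∂π/∂p_{Folio} = 391 − 6p_{Folio} + p_{Quill} = 0 ⇒ p_{Folio} = 391/6 + (1/6)p_{Quill}.
The game is symmetric, so in equilibrium p_{Quill} = p_{Folio}: the reaction function gives (5/6)p_{Folio} = 391/6, hence p_{Folio} = 78.2.
q_{Folio} = 349 − 3·78.2 + 78.2 = 192.6.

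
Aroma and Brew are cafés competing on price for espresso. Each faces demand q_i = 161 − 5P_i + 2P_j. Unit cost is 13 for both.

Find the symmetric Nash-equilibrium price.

28.25

Aroma's profit: π = (P_{Aroma} − 13)(161 − 5P_{Aroma} + 2P_{Brew}).
∂π/∂P_{Aroma} = 226 − 10P_{Aroma} + 2P_{Brew} = 0 ⇒ P_{Aroma} = 22.6 + 0.2P_{Brew}.
By symmetry P_{Brew} = P_{Aroma}; substituting into the reaction function, 0.8P_{Aroma} = 22.6 and P_{Aroma} = 28.25.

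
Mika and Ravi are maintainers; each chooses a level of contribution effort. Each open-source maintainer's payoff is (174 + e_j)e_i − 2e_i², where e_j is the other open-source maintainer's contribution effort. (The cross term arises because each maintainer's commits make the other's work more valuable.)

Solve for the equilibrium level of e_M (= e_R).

58

Mika's payoff is (174 + e_R)e_M − 2e_M².
∂π/∂e_M = 174 + e_R − 4e_M = 0, so e_M = 43.5 + 0.25e_R.
Setting e_M = e_R in the reaction function: e_M = 43.5 + 0.25e_M, so e_M = 43.5 / 0.75 = 58.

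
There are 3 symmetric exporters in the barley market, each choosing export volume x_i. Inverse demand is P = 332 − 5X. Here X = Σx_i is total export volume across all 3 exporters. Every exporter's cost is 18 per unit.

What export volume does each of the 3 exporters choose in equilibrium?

A representative exporter's profit is π_i = x_i(332 − 5X) − 18x_i, with X = x_i + Σ_{j≠i} x_j.
First-order condition: 314 − 10x_i − 5Σ_{j≠i} x_j = 0.
In a symmetric equilibrium every exporter chooses the same x, so Σ_{j≠i} x_j = 2x. The condition becomes 314 − 20x = 0, giving x = 314/20 = 15.7.

15.7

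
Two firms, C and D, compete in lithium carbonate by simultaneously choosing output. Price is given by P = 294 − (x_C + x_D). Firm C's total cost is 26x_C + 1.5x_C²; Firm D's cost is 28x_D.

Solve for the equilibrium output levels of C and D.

30, 118

Firm C's profit: π = x_C(294 − (x_C + x_D)) − 26x_C − 1.5x_C².
∂π/∂x_C = 268 − 5x_C − x_D = 0, so x_C = 53.6 − 0.2x_D.
For D: ∂π/∂x_D = 266 − 2x_D − x_C = 0 ⇒ x_D = 133 − 0.5x_C.
Substituting the second reaction function into the first: x_C = 53.6 − 0.2(133 − 0.5x_C), which gives 0.9x_C = 27 ⇒ x_C = 30.
Then x_D = 133 − 0.5·30 = 118.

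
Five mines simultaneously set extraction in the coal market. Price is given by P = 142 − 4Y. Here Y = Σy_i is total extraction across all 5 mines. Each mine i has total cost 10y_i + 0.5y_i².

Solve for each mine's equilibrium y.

A representative mine's profit is π_i = y_i(142 − 4Y) − 10y_i − 0.5y_i², with Y = y_i + Σ_{j≠i} y_j.
First-order condition: 132 − 9y_i − 4Σ_{j≠i} y_j = 0.
With identical mines, set every y_j = y: then 132 − 9y − 16y = 0, i.e. y = 132/25 = 5.28.

5.28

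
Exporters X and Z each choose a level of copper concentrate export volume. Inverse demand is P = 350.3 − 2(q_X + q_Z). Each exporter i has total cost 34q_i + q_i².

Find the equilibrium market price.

Exporter X's profit: π = q_X(350.3 − 2(q_X + q_Z)) − 34q_X − q_X².
∂π/∂q_X = 316.3 − 6q_X − 2q_Z = 0, so q_X = 3163/60 − (1/3)q_Z.
By symmetry q_Z = q_X; substituting into the reaction function, (4/3)q_X = 3163/60 and q_X = 39.5375.
Equilibrium price: P = 350.3 − 2·79.075 = 192.15.

192.15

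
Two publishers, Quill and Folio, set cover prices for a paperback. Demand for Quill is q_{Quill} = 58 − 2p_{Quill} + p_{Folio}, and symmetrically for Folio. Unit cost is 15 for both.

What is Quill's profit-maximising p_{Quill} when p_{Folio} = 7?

Quill's profit: π = (p_{Quill} − 15)(58 − 2p_{Quill} + p_{Folio}).
∂π/∂p_{Quill} = 88 − 4p_{Quill} + p_{Folio} = 0 ⇒ p_{Quill} = 22 + 0.25p_{Folio}.
At p_{Folio} = 7: p_{Quill} = 22 + 0.25·7 = 23.75.

23.75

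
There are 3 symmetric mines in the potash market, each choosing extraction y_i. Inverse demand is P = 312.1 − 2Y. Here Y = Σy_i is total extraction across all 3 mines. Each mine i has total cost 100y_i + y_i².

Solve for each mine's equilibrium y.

21.21

A representative mine's profit is π_i = y_i(312.1 − 2Y) − 100y_i − y_i², with Y = y_i + Σ_{j≠i} y_j.
First-order condition: 212.1 − 6y_i − 2Σ_{j≠i} y_j = 0.
In a symmetric equilibrium every mine chooses the same y, so Σ_{j≠i} y_j = 2y. The condition becomes 212.1 − 10y = 0, giving y = 212.1/10 = 21.21.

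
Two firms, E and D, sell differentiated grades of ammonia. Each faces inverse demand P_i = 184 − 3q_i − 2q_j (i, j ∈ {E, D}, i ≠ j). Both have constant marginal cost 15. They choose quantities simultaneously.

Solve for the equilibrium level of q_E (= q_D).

Firm E's profit: π = q_E(184 − 3q_E − 2q_D) − 15q_E.
∂π/∂q_E = 169 − 6q_E − 2q_D = 0 ⇒ q_E = 169/6 − (1/3)q_D.
Setting q_E = q_D in the reaction function: q_E = 169/6 − (1/3)q_E, so q_E = (169/6) / (4/3) = 21.125.

21.125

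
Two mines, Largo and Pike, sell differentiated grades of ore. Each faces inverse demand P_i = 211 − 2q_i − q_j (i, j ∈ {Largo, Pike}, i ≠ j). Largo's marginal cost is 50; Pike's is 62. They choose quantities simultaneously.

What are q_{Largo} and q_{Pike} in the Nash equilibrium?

33, 29

Mine Largo's profit: π = q_{Largo}(211 − 2q_{Largo} − q_{Pike}) − 50q_{Largo}.
∂π/∂q_{Largo} = 161 − 4q_{Largo} − q_{Pike} = 0 ⇒ q_{Largo} = 40.25 − 0.25q_{Pike}.
Similarly q_{Pike} = 37.25 − 0.25q_{Largo}.
Plugging q_{Pike} into Largo's best response: q_{Largo} = 40.25 − 0.25(37.25 − 0.25q_{Largo}) ⇒ 0.9375q_{Largo} = 30.9375, so q_{Largo} = 33.
Then q_{Pike} = 37.25 − 0.25·33 = 29.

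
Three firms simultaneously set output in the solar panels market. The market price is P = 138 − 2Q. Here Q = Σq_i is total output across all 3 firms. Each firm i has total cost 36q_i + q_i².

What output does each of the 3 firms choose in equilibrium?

A representative firm's profit is π_i = q_i(138 − 2Q) − 36q_i − q_i², with Q = q_i + Σ_{j≠i} q_j.
First-order condition: 102 − 6q_i − 2Σ_{j≠i} q_j = 0.
Imposing symmetry (q_j = q for all j) turns Σ_{j≠i} q_j into 2q, so 102 = 10q and q = 10.2.

10.2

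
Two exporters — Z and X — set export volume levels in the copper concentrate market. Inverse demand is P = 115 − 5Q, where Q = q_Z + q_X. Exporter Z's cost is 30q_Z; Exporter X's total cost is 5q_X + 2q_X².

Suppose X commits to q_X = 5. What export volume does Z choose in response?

Exporter Z's profit: π = q_Z(115 − 5(q_Z + q_X)) − 30q_Z.
∂π/∂q_Z = 85 − 10q_Z − 5q_X = 0, so q_Z = 8.5 − 0.5q_X.
At q_X = 5: q_Z = 8.5 − 0.5·5 = 6.

6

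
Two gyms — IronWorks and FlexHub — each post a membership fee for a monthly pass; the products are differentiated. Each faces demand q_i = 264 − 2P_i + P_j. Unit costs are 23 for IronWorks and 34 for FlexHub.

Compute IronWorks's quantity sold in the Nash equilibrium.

IronWorks's profit: π = (P_{IronWorks} − 23)(264 − 2P_{IronWorks} + P_{FlexHub}).
∂π/∂P_{IronWorks} = 310 − 4P_{IronWorks} + P_{FlexHub} = 0 ⇒ P_{IronWorks} = 77.5 + 0.25P_{FlexHub}.
Similarly P_{FlexHub} = 83 + 0.25P_{IronWorks}.
Substituting the second reaction function into the first: P_{IronWorks} = 77.5 + 0.25(83 + 0.25P_{IronWorks}), which gives 0.9375P_{IronWorks} = 98.25 ⇒ P_{IronWorks} = 104.8.
Then P_{FlexHub} = 83 + 0.25·104.8 = 109.2.
q_{IronWorks} = 264 − 2·104.8 + 109.2 = 163.6.

163.6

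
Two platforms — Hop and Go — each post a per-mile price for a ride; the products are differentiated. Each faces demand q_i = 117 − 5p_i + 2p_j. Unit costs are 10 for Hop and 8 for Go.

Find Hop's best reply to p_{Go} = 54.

27.5

Hop's profit: π = (p_{Hop} − 10)(117 − 5p_{Hop} + 2p_{Go}).
∂π/∂p_{Hop} = 167 − 10p_{Hop} + 2p_{Go} = 0 ⇒ p_{Hop} = 16.7 + 0.2p_{Go}.
At p_{Go} = 54: p_{Hop} = 16.7 + 0.2·54 = 27.5.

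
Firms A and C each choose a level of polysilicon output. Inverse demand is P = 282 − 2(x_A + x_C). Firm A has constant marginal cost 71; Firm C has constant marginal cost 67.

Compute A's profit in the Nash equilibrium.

2380.5

Firm A's profit: π = x_A(282 − 2(x_A + x_C)) − 71x_A.
∂π/∂x_A = 211 − 4x_A − 2x_C = 0, so x_A = 52.75 − 0.5x_C.
By the same steps for C: x_C = 53.75 − 0.5x_A.
Plugging x_C into A's best response: x_A = 52.75 − 0.5(53.75 − 0.5x_A) ⇒ 0.75x_A = 25.875, so x_A = 34.5.
Then x_C = 53.75 − 0.5·34.5 = 36.5.
Price P = 282 − 2·71 = 140.
A's profit: (140 − 71)·34.5 = 2380.5.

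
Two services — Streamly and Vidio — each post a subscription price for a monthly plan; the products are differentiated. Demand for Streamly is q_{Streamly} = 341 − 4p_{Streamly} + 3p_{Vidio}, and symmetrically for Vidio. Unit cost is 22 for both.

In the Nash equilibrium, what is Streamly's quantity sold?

255.2

Streamly's profit: π = (p_{Streamly} − 22)(341 − 4p_{Streamly} + 3p_{Vidio}).
∂π/∂p_{Streamly} = 429 − 8p_{Streamly} + 3p_{Vidio} = 0 ⇒ p_{Streamly} = 53.625 + 0.375p_{Vidio}.
The game is symmetric, so in equilibrium p_{Vidio} = p_{Streamly}: the reaction function gives 0.625p_{Streamly} = 53.625, hence p_{Streamly} = 85.8.
q_{Streamly} = 341 − 4·85.8 + 3·85.8 = 255.2.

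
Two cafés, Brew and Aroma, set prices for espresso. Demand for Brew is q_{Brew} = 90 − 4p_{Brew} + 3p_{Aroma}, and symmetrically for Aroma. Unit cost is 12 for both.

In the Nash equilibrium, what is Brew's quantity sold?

Brew's profit: π = (p_{Brew} − 12)(90 − 4p_{Brew} + 3p_{Aroma}).
∂π/∂p_{Brew} = 138 − 8p_{Brew} + 3p_{Aroma} = 0 ⇒ p_{Brew} = 17.25 + 0.375p_{Aroma}.
By symmetry p_{Aroma} = p_{Brew}; substituting into the reaction function, 0.625p_{Brew} = 17.25 and p_{Brew} = 27.6.
q_{Brew} = 90 − 4·27.6 + 3·27.6 = 62.4.

62.4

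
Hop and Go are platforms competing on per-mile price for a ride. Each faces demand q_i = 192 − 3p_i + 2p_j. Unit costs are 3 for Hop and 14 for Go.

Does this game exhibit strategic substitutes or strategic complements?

strategic complements

Hop's profit: π = (p_{Hop} − 3)(192 − 3p_{Hop} + 2p_{Go}).
∂π/∂p_{Hop} = 201 − 6p_{Hop} + 2p_{Go} = 0 ⇒ p_{Hop} = 33.5 + (1/3)p_{Go}.
The best-response slope dp_{Hop}/dp_{Go} = 1/3 > 0: the reaction function is upward-sloping, so the choices are strategic complements.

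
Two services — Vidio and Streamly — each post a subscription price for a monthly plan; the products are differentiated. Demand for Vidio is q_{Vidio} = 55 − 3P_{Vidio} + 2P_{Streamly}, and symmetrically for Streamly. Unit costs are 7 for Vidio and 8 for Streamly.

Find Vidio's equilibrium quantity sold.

36.5625

Vidio's profit: π = (P_{Vidio} − 7)(55 − 3P_{Vidio} + 2P_{Streamly}).
∂π/∂P_{Vidio} = 76 − 6P_{Vidio} + 2P_{Streamly} = 0 ⇒ P_{Vidio} = 38/3 + (1/3)P_{Streamly}.
Similarly P_{Streamly} = 79/6 + (1/3)P_{Vidio}.
Solving the two reaction functions simultaneously: (1 − (1/3)(1/3))P_{Vidio} = 38/3 + (1/3)·(79/6), so (8/9)P_{Vidio} = 307/18 and P_{Vidio} = 19.1875.
Then P_{Streamly} = 79/6 + (1/3)·19.1875 = 19.5625.
q_{Vidio} = 55 − 3·19.1875 + 2·19.5625 = 36.5625.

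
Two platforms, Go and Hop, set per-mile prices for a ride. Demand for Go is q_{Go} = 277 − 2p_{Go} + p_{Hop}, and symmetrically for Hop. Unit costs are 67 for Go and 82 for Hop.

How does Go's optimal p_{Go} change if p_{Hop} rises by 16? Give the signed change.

4

Go's profit: π = (p_{Go} − 67)(277 − 2p_{Go} + p_{Hop}).
∂π/∂p_{Go} = 411 − 4p_{Go} + p_{Hop} = 0 ⇒ p_{Go} = 102.75 + 0.25p_{Hop}.
The reaction-function slope is 0.25, so a 16-unit rise in p_{Hop} moves p_{Go} by 0.25 × 16 = 4. Go's best response rises — the actions are strategic complements.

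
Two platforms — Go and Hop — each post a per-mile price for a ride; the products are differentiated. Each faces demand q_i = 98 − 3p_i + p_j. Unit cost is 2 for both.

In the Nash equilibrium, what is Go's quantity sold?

56.4

Go's profit: π = (p_{Go} − 2)(98 − 3p_{Go} + p_{Hop}).
∂π/∂p_{Go} = 104 − 6p_{Go} + p_{Hop} = 0 ⇒ p_{Go} = 52/3 + (1/6)p_{Hop}.
Setting p_{Go} = p_{Hop} in the reaction function: p_{Go} = 52/3 + (1/6)p_{Go}, so p_{Go} = (52/3) / (5/6) = 20.8.
q_{Go} = 98 − 3·20.8 + 20.8 = 56.4.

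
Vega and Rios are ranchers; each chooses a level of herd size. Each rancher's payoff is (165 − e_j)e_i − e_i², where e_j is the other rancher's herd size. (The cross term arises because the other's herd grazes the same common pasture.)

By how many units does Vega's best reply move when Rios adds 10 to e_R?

Vega's payoff is (165 − e_R)e_V − e_V².
∂π/∂e_V = 165 − e_R − 2e_V = 0, so e_V = 82.5 − 0.5e_R.
The reaction-function slope is −0.5, so a 10-unit rise in e_R moves e_V by −0.5 × 10 = −5. Vega's best response falls — the actions are strategic substitutes.

-5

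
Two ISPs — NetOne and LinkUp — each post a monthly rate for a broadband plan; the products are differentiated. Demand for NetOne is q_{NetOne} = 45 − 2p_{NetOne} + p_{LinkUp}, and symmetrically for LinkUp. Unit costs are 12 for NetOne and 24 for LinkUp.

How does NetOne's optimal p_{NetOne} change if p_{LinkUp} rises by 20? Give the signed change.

NetOne's profit: π = (p_{NetOne} − 12)(45 − 2p_{NetOne} + p_{LinkUp}).
∂π/∂p_{NetOne} = 69 − 4p_{NetOne} + p_{LinkUp} = 0 ⇒ p_{NetOne} = 17.25 + 0.25p_{LinkUp}.
The reaction-function slope is 0.25, so a 20-unit rise in p_{LinkUp} moves p_{NetOne} by 0.25 × 20 = 5. NetOne's best response rises — the actions are strategic complements.

5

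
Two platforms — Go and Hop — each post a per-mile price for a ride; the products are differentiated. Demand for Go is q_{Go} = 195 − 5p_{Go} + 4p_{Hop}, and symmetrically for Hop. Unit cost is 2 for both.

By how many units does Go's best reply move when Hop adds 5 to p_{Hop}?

Go's profit: π = (p_{Go} − 2)(195 − 5p_{Go} + 4p_{Hop}).
∂π/∂p_{Go} = 205 − 10p_{Go} + 4p_{Hop} = 0 ⇒ p_{Go} = 20.5 + 0.4p_{Hop}.
The reaction-function slope is 0.4, so a 5-unit rise in p_{Hop} moves p_{Go} by 0.4 × 5 = 2. Go's best response rises — the actions are strategic complements.

2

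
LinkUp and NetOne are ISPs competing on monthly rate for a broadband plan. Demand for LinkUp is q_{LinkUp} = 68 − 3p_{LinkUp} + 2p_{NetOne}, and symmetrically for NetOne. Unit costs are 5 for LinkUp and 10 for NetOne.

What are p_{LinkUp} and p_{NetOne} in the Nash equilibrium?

LinkUp's profit: π = (p_{LinkUp} − 5)(68 − 3p_{LinkUp} + 2p_{NetOne}).
∂π/∂p_{LinkUp} = 83 − 6p_{LinkUp} + 2p_{NetOne} = 0 ⇒ p_{LinkUp} = 83/6 + (1/3)p_{NetOne}.
Similarly p_{NetOne} = 49/3 + (1/3)p_{LinkUp}.
Plugging p_{NetOne} into LinkUp's best response: p_{LinkUp} = 83/6 + (1/3)(49/3 + (1/3)p_{LinkUp}) ⇒ (8/9)p_{LinkUp} = 347/18, so p_{LinkUp} = 21.6875.
Then p_{NetOne} = 49/3 + (1/3)·21.6875 = 23.5625.

21.6875, 23.5625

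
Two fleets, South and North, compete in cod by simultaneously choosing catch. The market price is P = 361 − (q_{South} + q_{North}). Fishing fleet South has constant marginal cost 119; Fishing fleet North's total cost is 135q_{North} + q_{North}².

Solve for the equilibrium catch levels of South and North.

106, 30

Fishing fleet South's profit: π = q_{South}(361 − (q_{South} + q_{North})) − 119q_{South}.
∂π/∂q_{South} = 242 − 2q_{South} − q_{North} = 0, so q_{South} = 121 − 0.5q_{North}.
For North: ∂π/∂q_{North} = 226 − 4q_{North} − q_{South} = 0 ⇒ q_{North} = 56.5 − 0.25q_{South}.
Substituting the second reaction function into the first: q_{South} = 121 − 0.5(56.5 − 0.25q_{South}), which gives 0.875q_{South} = 92.75 ⇒ q_{South} = 106.
Then q_{North} = 56.5 − 0.25·106 = 30.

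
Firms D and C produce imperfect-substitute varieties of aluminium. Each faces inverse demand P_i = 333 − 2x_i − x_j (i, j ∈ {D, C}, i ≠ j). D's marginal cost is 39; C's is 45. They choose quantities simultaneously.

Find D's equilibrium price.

157.4

Firm D's profit: π = x_D(333 − 2x_D − x_C) − 39x_D.
∂π/∂x_D = 294 − 4x_D − x_C = 0 ⇒ x_D = 73.5 − 0.25x_C.
Similarly x_C = 72 − 0.25x_D.
Plugging x_C into D's best response: x_D = 73.5 − 0.25(72 − 0.25x_D) ⇒ 0.9375x_D = 55.5, so x_D = 59.2.
Then x_C = 72 − 0.25·59.2 = 57.2.
P_D = 333 − 2·59.2 − 57.2 = 157.4.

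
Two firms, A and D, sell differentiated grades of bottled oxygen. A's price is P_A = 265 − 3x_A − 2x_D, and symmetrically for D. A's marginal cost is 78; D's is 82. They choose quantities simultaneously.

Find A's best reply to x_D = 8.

Firm A's profit: π = x_A(265 − 3x_A − 2x_D) − 78x_A.
∂π/∂x_A = 187 − 6x_A − 2x_D = 0 ⇒ x_A = 187/6 − (1/3)x_D.
At x_D = 8: x_A = 187/6 − (1/3)·8 = 28.5.

28.5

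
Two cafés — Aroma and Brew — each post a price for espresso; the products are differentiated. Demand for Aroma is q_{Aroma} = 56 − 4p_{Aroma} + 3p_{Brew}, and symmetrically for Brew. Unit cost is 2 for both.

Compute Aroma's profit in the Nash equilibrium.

466.56

Aroma's profit: π = (p_{Aroma} − 2)(56 − 4p_{Aroma} + 3p_{Brew}).
∂π/∂p_{Aroma} = 64 − 8p_{Aroma} + 3p_{Brew} = 0 ⇒ p_{Aroma} = 8 + 0.375p_{Brew}.
Setting p_{Aroma} = p_{Brew} in the reaction function: p_{Aroma} = 8 + 0.375p_{Aroma}, so p_{Aroma} = 8 / 0.625 = 12.8.
q_{Aroma} = 56 − 4·12.8 + 3·12.8 = 43.2.
Profit = (12.8 − 2)·43.2 = 466.56.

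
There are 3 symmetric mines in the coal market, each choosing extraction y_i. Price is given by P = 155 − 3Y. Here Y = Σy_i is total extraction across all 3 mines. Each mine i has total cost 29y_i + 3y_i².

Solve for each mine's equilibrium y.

A representative mine's profit is π_i = y_i(155 − 3Y) − 29y_i − 3y_i², with Y = y_i + Σ_{j≠i} y_j.
First-order condition: 126 − 12y_i − 3Σ_{j≠i} y_j = 0.
In a symmetric equilibrium every mine chooses the same y, so Σ_{j≠i} y_j = 2y. The condition becomes 126 − 18y = 0, giving y = 126/18 = 7.

7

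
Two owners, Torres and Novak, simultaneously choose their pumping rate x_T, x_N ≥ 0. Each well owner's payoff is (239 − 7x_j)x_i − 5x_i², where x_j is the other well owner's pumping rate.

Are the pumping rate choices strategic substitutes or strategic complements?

Torres's payoff is (239 − 7x_N)x_T − 5x_T².
∂π/∂x_T = 239 − 7x_N − 10x_T = 0, so x_T = 23.9 − 0.7x_N.
The best-response slope dx_T/dx_N = −0.7 < 0: the reaction function is downward-sloping, so the choices are strategic substitutes.

strategic substitutes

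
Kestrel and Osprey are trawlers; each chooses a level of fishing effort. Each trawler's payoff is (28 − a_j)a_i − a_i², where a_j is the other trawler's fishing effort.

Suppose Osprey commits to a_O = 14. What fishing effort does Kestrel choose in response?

Kestrel's payoff is (28 − a_O)a_K − a_K².
∂π/∂a_K = 28 − a_O − 2a_K = 0, so a_K = 14 − 0.5a_O.
At a_O = 14: a_K = 14 − 0.5·14 = 7.

7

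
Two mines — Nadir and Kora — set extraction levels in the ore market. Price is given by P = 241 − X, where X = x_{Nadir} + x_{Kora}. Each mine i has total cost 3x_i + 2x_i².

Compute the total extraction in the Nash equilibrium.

68

Mine Nadir's profit: π = x_{Nadir}(241 − (x_{Nadir} + x_{Kora})) − 3x_{Nadir} − 2x_{Nadir}².
∂π/∂x_{Nadir} = 238 − 6x_{Nadir} − x_{Kora} = 0, so x_{Nadir} = 119/3 − (1/6)x_{Kora}.
By symmetry x_{Kora} = x_{Nadir}; substituting into the reaction function, (7/6)x_{Nadir} = 119/3 and x_{Nadir} = 34.
Total extraction: 34 + 34 = 68.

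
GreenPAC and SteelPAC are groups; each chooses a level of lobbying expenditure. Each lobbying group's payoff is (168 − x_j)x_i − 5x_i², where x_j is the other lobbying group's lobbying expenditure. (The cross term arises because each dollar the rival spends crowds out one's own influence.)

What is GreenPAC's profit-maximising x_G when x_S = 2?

16.6

GreenPAC's payoff is (168 − x_S)x_G − 5x_G².
∂π/∂x_G = 168 − x_S − 10x_G = 0, so x_G = 16.8 − 0.1x_S.
At x_S = 2: x_G = 16.8 − 0.1·2 = 16.6.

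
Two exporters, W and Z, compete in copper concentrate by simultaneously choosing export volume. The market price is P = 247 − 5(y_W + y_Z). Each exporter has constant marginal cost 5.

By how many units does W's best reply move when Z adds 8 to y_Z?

Exporter W's profit: π = y_W(247 − 5(y_W + y_Z)) − 5y_W.
∂π/∂y_W = 242 − 10y_W − 5y_Z = 0, so y_W = 24.2 − 0.5y_Z.
The reaction-function slope is −0.5, so an 8-unit rise in y_Z moves y_W by −0.5 × 8 = −4. W's best response falls — the actions are strategic substitutes.

-4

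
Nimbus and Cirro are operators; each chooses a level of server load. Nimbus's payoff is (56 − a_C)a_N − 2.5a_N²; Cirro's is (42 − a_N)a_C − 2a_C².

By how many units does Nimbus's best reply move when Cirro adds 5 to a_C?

-1

Expanding Nimbus's payoff: 56a_N − a_Ca_N − 2.5a_N².
∂π/∂a_N = 56 − a_C − 5a_N = 0, so a_N = 11.2 − 0.2a_C.
The reaction-function slope is −0.2, so a 5-unit rise in a_C moves a_N by −0.2 × 5 = −1. Nimbus's best response falls — the actions are strategic substitutes.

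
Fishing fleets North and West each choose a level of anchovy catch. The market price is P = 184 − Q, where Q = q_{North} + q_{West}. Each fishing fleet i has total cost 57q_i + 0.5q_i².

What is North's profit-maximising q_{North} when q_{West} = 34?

31

Fishing fleet North's profit: π = q_{North}(184 − (q_{North} + q_{West})) − 57q_{North} − 0.5q_{North}².
∂π/∂q_{North} = 127 − 3q_{North} − q_{West} = 0, so q_{North} = 127/3 − (1/3)q_{West}.
At q_{West} = 34: q_{North} = 127/3 − (1/3)·34 = 31.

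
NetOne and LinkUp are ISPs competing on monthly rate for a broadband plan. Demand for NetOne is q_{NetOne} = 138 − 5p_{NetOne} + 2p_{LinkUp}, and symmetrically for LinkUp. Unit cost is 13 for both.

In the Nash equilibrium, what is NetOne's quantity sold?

61.875

NetOne's profit: π = (p_{NetOne} − 13)(138 − 5p_{NetOne} + 2p_{LinkUp}).
∂π/∂p_{NetOne} = 203 − 10p_{NetOne} + 2p_{LinkUp} = 0 ⇒ p_{NetOne} = 20.3 + 0.2p_{LinkUp}.
The game is symmetric, so in equilibrium p_{LinkUp} = p_{NetOne}: the reaction function gives 0.8p_{NetOne} = 20.3, hence p_{NetOne} = 25.375.
q_{NetOne} = 138 − 5·25.375 + 2·25.375 = 61.875.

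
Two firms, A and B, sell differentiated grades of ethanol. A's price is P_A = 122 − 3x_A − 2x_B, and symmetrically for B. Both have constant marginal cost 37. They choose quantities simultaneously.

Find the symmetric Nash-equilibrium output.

10.625

Firm A's profit: π = x_A(122 − 3x_A − 2x_B) − 37x_A.
∂π/∂x_A = 85 − 6x_A − 2x_B = 0 ⇒ x_A = 85/6 − (1/3)x_B.
Setting x_A = x_B in the reaction function: x_A = 85/6 − (1/3)x_A, so x_A = (85/6) / (4/3) = 10.625.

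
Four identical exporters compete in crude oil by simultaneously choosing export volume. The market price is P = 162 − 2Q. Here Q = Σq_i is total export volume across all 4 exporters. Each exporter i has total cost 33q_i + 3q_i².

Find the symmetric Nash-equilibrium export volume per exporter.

8.0625

A representative exporter's profit is π_i = q_i(162 − 2Q) − 33q_i − 3q_i², with Q = q_i + Σ_{j≠i} q_j.
First-order condition: 129 − 10q_i − 2Σ_{j≠i} q_j = 0.
In a symmetric equilibrium every exporter chooses the same q, so Σ_{j≠i} q_j = 3q. The condition becomes 129 − 16q = 0, giving q = 129/16 = 8.0625.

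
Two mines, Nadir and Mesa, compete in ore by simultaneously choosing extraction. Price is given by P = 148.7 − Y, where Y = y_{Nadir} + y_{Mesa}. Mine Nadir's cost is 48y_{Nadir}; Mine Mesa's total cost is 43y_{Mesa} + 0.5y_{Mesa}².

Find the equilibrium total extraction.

61.42

Mine Nadir's profit: π = y_{Nadir}(148.7 − (y_{Nadir} + y_{Mesa})) − 48y_{Nadir}.
∂π/∂y_{Nadir} = 100.7 − 2y_{Nadir} − y_{Mesa} = 0, so y_{Nadir} = 50.35 − 0.5y_{Mesa}.
For Mesa: ∂π/∂y_{Mesa} = 105.7 − 3y_{Mesa} − y_{Nadir} = 0 ⇒ y_{Mesa} = 1057/30 − (1/3)y_{Nadir}.
Plugging y_{Mesa} into Nadir's best response: y_{Nadir} = 50.35 − 0.5(1057/30 − (1/3)y_{Nadir}) ⇒ (5/6)y_{Nadir} = 491/15, so y_{Nadir} = 39.28.
Then y_{Mesa} = 1057/30 − (1/3)·39.28 = 22.14.
Total extraction: 39.28 + 22.14 = 61.42.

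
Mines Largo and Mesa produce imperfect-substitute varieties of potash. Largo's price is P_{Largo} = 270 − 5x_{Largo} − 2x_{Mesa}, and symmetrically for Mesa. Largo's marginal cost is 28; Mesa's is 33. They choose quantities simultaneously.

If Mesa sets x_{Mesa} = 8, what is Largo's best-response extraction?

Mine Largo's profit: π = x_{Largo}(270 − 5x_{Largo} − 2x_{Mesa}) − 28x_{Largo}.
∂π/∂x_{Largo} = 242 − 10x_{Largo} − 2x_{Mesa} = 0 ⇒ x_{Largo} = 24.2 − 0.2x_{Mesa}.
At x_{Mesa} = 8: x_{Largo} = 24.2 − 0.2·8 = 22.6.

22.6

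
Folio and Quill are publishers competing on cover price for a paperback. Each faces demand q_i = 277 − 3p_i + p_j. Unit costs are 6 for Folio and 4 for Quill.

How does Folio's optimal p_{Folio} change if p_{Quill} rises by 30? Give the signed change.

5

Folio's profit: π = (p_{Folio} − 6)(277 − 3p_{Folio} + p_{Quill}).
∂π/∂p_{Folio} = 295 − 6p_{Folio} + p_{Quill} = 0 ⇒ p_{Folio} = 295/6 + (1/6)p_{Quill}.
The reaction-function slope is 1/6, so a 30-unit rise in p_{Quill} moves p_{Folio} by 1/6 × 30 = 5. Folio's best response rises — the actions are strategic complements.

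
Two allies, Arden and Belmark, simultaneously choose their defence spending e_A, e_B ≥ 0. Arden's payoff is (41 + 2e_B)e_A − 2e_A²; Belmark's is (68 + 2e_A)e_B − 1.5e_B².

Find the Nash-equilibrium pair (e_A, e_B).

Expanding Arden's payoff: 41e_A + 2e_Be_A − 2e_A².
∂π/∂e_A = 41 + 2e_B − 4e_A = 0, so e_A = 10.25 + 0.5e_B.
Likewise for Belmark: e_B = 68/3 + (2/3)e_A.
Solving the two reaction functions simultaneously: (1 − (0.5)(2/3))e_A = 10.25 + 0.5·(68/3), so (2/3)e_A = 259/12 and e_A = 32.375.
Then e_B = 68/3 + (2/3)·32.375 = 44.25.

32.375, 44.25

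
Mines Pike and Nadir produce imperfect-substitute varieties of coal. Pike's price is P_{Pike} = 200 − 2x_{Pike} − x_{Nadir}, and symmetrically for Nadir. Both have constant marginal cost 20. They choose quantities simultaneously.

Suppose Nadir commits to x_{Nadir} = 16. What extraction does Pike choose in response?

Mine Pike's profit: π = x_{Pike}(200 − 2x_{Pike} − x_{Nadir}) − 20x_{Pike}.
∂π/∂x_{Pike} = 180 − 4x_{Pike} − x_{Nadir} = 0 ⇒ x_{Pike} = 45 − 0.25x_{Nadir}.
At x_{Nadir} = 16: x_{Pike} = 45 − 0.25·16 = 41.

41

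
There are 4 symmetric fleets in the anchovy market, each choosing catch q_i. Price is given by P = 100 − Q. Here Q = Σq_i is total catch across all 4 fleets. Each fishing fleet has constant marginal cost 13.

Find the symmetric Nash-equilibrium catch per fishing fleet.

17.4

A representative fishing fleet's profit is π_i = q_i(100 − Q) − 13q_i, with Q = q_i + Σ_{j≠i} q_j.
First-order condition: 87 − 2q_i − Σ_{j≠i} q_j = 0.
In a symmetric equilibrium every fishing fleet chooses the same q, so Σ_{j≠i} q_j = 3q. The condition becomes 87 − 5q = 0, giving q = 87/5 = 17.4.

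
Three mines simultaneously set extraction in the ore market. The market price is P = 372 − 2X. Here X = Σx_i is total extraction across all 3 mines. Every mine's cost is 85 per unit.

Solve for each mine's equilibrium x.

A representative mine's profit is π_i = x_i(372 − 2X) − 85x_i, with X = x_i + Σ_{j≠i} x_j.
First-order condition: 287 − 4x_i − 2Σ_{j≠i} x_j = 0.
Imposing symmetry (x_j = x for all j) turns Σ_{j≠i} x_j into 2x, so 287 = 8x and x = 35.875.

35.875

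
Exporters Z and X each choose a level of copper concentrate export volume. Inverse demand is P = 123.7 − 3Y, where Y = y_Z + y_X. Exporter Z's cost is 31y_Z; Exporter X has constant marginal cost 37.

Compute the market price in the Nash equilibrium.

Exporter Z's profit: π = y_Z(123.7 − 3(y_Z + y_X)) − 31y_Z.
∂π/∂y_Z = 92.7 − 6y_Z − 3y_X = 0, so y_Z = 15.45 − 0.5y_X.
By the same steps for X: y_X = 14.45 − 0.5y_Z.
Substituting the second reaction function into the first: y_Z = 15.45 − 0.5(14.45 − 0.5y_Z), which gives 0.75y_Z = 8.225 ⇒ y_Z = 329/30.
Then y_X = 14.45 − 0.5·(329/30) = 269/30.
Equilibrium price: P = 123.7 − 3·(299/15) = 63.9.

63.9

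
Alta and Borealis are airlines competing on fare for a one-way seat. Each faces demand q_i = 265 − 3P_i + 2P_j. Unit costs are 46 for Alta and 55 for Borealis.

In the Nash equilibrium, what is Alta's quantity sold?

Alta's profit: π = (P_{Alta} − 46)(265 − 3P_{Alta} + 2P_{Borealis}).
∂π/∂P_{Alta} = 403 − 6P_{Alta} + 2P_{Borealis} = 0 ⇒ P_{Alta} = 403/6 + (1/3)P_{Borealis}.
Similarly P_{Borealis} = 215/3 + (1/3)P_{Alta}.
Substituting the second reaction function into the first: P_{Alta} = 403/6 + (1/3)(215/3 + (1/3)P_{Alta}), which gives (8/9)P_{Alta} = 1639/18 ⇒ P_{Alta} = 102.4375.
Then P_{Borealis} = 215/3 + (1/3)·102.4375 = 105.8125.
q_{Alta} = 265 − 3·102.4375 + 2·105.8125 = 169.3125.

169.3125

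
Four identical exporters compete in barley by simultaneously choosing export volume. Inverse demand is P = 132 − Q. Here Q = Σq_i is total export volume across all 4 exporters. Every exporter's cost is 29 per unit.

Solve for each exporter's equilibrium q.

20.6

A representative exporter's profit is π_i = q_i(132 − Q) − 29q_i, with Q = q_i + Σ_{j≠i} q_j.
First-order condition: 103 − 2q_i − Σ_{j≠i} q_j = 0.
Imposing symmetry (q_j = q for all j) turns Σ_{j≠i} q_j into 3q, so 103 = 5q and q = 20.6.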